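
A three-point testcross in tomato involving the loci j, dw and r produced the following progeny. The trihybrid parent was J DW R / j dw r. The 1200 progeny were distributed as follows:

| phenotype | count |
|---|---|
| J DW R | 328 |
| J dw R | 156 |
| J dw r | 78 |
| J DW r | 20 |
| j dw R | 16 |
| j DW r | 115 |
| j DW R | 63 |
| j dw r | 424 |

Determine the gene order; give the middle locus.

The two rarest classes, J DW r and j dw R, are the double crossovers. Comparing them with the parentals, only the r allele has switched, so r is the middle locus and the order is j – r – dw.

r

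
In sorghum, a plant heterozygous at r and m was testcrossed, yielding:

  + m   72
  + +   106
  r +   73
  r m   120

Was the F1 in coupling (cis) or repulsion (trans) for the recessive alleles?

The two most frequent classes are + + (106) and r m (120); these are the parental (non-recombinant) types.
So the F1 carried + + on one chromosome and r m on the other — the recessive alleles are on the same chromosome (cis / coupling).

cis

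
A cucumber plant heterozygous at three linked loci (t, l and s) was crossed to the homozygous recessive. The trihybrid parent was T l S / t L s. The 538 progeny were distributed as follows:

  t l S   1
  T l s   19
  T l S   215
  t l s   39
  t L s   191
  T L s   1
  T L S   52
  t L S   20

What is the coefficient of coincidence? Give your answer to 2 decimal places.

0.28

The two rarest classes, t l S and T L s, are the double crossovers. Comparing them with the parentals, only the t allele has switched, so t is the middle locus and the order is s – t – l.
s–t: (39 + 2)/538 = 0.0762; t–l: (91 + 2)/538 = 0.1729.
Expected DCO frequency = 0.0762 × 0.1729 ≈ 0.01317; observed = 2/538 ≈ 0.00372.
Coefficient of coincidence = 0.00372/0.01317 ≈ 0.28.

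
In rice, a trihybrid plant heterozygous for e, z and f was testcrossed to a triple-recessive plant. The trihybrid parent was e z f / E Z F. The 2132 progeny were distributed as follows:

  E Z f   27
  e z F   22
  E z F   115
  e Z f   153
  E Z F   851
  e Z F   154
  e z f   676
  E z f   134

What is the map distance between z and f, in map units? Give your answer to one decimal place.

The two rarest classes, e z F and E Z f, are the double crossovers. Comparing them with the parentals, only the f allele has switched, so f is the middle locus and the order is e – f – z.
Crossovers in the f–z interval produce the single-crossover classes e Z f and E z F (153 + 115 = 268) plus the double crossovers (49).
RF(f–z) = (268 + 49) / 2132 = 317/2132 = 0.1487 → 14.9 map units.

14.9 map units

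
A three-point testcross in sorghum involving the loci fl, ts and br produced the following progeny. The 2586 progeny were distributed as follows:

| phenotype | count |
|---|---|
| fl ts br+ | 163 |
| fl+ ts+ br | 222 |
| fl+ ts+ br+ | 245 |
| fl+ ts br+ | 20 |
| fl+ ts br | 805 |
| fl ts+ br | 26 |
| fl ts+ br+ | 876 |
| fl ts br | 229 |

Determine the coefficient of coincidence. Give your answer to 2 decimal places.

0.53

The two most frequent reciprocal classes, fl ts+ br+ and fl+ ts br, are the parental types, so the F1 was fl ts+ br+ / fl+ ts br.
The two rarest classes, fl ts+ br and fl+ ts br+, are the double crossovers. Comparing them with the parentals, only the br allele has switched, so br is the middle locus and the order is fl – br – ts.
fl–br: (474 + 46)/2586 = 0.2011; br–ts: (385 + 46)/2586 = 0.1667.
Expected DCO frequency = 0.2011 × 0.1667 ≈ 0.03352; observed = 46/2586 ≈ 0.01779.
Coefficient of coincidence = 0.01779/0.03352 ≈ 0.53.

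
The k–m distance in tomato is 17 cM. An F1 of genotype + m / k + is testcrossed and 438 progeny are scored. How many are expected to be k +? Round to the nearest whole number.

A map distance of 17 cM corresponds to a recombination frequency of 0.170.
The F1 is + m / k +, so k + is a parental gamete class with expected frequency (1 − r)/2 = 0.830/2 = 0.4150.
Expected number = 0.4150 × 438 = 181.77 ≈ 182.

182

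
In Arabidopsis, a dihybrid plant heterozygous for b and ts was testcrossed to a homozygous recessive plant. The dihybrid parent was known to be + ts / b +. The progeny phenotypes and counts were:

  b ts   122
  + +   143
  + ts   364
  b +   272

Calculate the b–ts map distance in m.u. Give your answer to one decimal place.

29.4 m.u.

The recombinant classes are + + and b ts: 143 + 122 = 265.
Recombination frequency = 265/901 = 0.2941 ≈ 29.4%, i.e. 29.4 m.u.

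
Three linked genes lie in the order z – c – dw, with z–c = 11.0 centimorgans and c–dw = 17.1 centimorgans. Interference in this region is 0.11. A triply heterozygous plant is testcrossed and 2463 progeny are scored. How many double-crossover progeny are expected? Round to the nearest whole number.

Map distances give recombination frequencies of 0.110 and 0.171 for the two intervals.
With interference 0.11 (so coincidence = 0.89), expected double-crossover frequency = 0.110 × 0.171 × 0.89 = 0.01674.
Expected number = 0.01674 × 2463 = 41.23 ≈ 41.

41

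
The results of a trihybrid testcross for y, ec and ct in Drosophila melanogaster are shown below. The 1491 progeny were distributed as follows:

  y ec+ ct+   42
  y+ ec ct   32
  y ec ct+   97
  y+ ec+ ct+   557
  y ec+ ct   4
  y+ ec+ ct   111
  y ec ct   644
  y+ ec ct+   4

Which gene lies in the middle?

ec

The two most frequent reciprocal classes, y+ ec+ ct+ and y ec ct, are the parental types, so the F1 was y+ ec+ ct+ / y ec ct.
The two rarest classes, y+ ec ct+ and y ec+ ct, are the double crossovers. Comparing them with the parentals, only the ec allele has switched, so ec is the middle locus and the order is ct – ec – y.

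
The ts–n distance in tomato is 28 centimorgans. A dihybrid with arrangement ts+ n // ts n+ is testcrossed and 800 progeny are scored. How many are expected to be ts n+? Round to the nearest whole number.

A map distance of 28 centimorgans corresponds to a recombination frequency of 0.280.
The F1 is ts+ n / ts n+, so ts n+ is a parental gamete class with expected frequency (1 − r)/2 = 0.720/2 = 0.3600.
Expected number = 0.3600 × 800 = 288.00 ≈ 288.

288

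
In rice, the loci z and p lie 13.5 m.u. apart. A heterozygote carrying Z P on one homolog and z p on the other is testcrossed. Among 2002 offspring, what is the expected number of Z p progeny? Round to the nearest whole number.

135

A map distance of 13.5 m.u. corresponds to a recombination frequency of 0.135.
The F1 is Z P / z p, so Z p is a recombinant gamete class with expected frequency r/2 = 0.135/2 = 0.0675.
Expected number = 0.0675 × 2002 = 135.14 ≈ 135.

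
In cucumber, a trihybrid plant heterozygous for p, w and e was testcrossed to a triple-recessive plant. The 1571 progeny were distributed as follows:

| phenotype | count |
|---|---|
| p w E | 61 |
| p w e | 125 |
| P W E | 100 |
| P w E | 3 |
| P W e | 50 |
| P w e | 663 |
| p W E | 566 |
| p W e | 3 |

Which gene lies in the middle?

e

The two most frequent reciprocal classes, p W E and P w e, are the parental types, so the F1 was p W E / P w e.
The two rarest classes, p W e and P w E, are the double crossovers. Comparing them with the parentals, only the e allele has switched, so e is the middle locus and the order is p – e – w.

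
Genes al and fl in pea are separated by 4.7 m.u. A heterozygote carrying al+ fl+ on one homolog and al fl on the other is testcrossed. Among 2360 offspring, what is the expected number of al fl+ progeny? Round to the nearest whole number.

A map distance of 4.7 m.u. corresponds to a recombination frequency of 0.047.
The F1 is al+ fl+ / al fl, so al fl+ is a recombinant gamete class with expected frequency r/2 = 0.047/2 = 0.0235.
Expected number = 0.0235 × 2360 = 55.46 ≈ 55.

55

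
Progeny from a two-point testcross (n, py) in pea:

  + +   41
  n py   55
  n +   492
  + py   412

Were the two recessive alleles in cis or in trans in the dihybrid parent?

trans

The two most frequent classes are + py (412) and n + (492); these are the parental (non-recombinant) types.
So the F1 carried + py on one chromosome and n + on the other — the recessive alleles are on opposite chromosomes (trans / repulsion).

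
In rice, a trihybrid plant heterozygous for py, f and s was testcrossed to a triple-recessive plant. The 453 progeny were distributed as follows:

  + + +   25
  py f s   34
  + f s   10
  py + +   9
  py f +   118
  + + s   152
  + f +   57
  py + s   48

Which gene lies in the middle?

f

The two most frequent reciprocal classes, + + s and py f +, are the parental types, so the F1 was + + s / py f +.
The two rarest classes, + f s and py + +, are the double crossovers. Comparing them with the parentals, only the f allele has switched, so f is the middle locus and the order is py – f – s.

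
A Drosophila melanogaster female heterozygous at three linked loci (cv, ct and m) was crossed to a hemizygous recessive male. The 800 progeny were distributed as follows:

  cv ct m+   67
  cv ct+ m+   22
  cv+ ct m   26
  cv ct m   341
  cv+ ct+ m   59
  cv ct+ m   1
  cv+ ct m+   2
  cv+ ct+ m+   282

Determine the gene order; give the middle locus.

The two most frequent reciprocal classes, cv ct m and cv+ ct+ m+, are the parental types, so the F1 was cv ct m / cv+ ct+ m+.
The two rarest classes, cv ct+ m and cv+ ct m+, are the double crossovers. Comparing them with the parentals, only the ct allele has switched, so ct is the middle locus and the order is cv – ct – m.

ct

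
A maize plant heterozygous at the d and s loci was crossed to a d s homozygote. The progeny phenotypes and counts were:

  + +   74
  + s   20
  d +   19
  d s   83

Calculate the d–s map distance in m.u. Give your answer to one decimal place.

19.9 m.u.

The two most frequent classes, + + (74) and d s (83), are the parental types, so the F1 was + + / d s.
The recombinant classes are + s and d +: 20 + 19 = 39.
Recombination frequency = 39/196 = 0.1990 ≈ 19.9%, i.e. 19.9 m.u.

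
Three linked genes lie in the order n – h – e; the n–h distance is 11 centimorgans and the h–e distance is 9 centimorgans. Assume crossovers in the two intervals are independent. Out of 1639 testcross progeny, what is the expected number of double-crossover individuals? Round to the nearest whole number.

Map distances give recombination frequencies of 0.110 and 0.090 for the two intervals.
With no interference, expected double-crossover frequency = 0.110 × 0.090 = 0.00990.
Expected number = 0.00990 × 1639 = 16.23 ≈ 16.

16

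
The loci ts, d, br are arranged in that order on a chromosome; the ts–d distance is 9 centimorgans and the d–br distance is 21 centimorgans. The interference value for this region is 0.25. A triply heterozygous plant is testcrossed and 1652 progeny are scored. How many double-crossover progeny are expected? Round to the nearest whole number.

Map distances give recombination frequencies of 0.090 and 0.210 for the two intervals.
With interference 0.25 (so coincidence = 0.75), expected double-crossover frequency = 0.090 × 0.210 × 0.75 = 0.01418.
Expected number = 0.01418 × 1652 = 23.42 ≈ 23.

23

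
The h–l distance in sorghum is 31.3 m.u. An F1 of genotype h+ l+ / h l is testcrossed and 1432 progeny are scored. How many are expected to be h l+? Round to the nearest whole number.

224

A map distance of 31.3 m.u. corresponds to a recombination frequency of 0.313.
The F1 is h+ l+ / h l, so h l+ is a recombinant gamete class with expected frequency r/2 = 0.313/2 = 0.1565.
Expected number = 0.1565 × 1432 = 224.11 ≈ 224.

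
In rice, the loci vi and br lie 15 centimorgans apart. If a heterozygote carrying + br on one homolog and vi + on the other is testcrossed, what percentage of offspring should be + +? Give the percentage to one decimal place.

A map distance of 15 centimorgans corresponds to a recombination frequency of 0.150.
The F1 is + br / vi +, so + + is a recombinant gamete class with expected frequency r/2 = 0.150/2 = 0.0750.
That is 0.0750 = 7.5% of the progeny.

7.5%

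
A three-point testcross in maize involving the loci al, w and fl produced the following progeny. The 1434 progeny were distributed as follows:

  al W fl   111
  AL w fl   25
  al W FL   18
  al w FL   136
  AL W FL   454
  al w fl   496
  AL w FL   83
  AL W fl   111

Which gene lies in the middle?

The two most frequent reciprocal classes, AL W FL and al w fl, are the parental types, so the F1 was AL W FL / al w fl.
The two rarest classes, al W FL and AL w fl, are the double crossovers. Comparing them with the parentals, only the al allele has switched, so al is the middle locus and the order is fl – al – w.

al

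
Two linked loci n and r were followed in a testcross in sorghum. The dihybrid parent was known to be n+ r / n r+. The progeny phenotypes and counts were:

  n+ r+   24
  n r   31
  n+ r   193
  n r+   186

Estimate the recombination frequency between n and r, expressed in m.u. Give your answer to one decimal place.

The recombinant classes are n+ r+ and n r: 24 + 31 = 55.
Recombination frequency = 55/434 = 0.1267 ≈ 12.7%, i.e. 12.7 m.u.

12.7 m.u.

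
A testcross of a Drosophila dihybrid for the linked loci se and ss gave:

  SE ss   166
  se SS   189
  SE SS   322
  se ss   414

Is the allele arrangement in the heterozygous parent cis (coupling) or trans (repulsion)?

The two most frequent classes are SE SS (322) and se ss (414); these are the parental (non-recombinant) types.
So the F1 carried SE SS on one chromosome and se ss on the other — the recessive alleles are on the same chromosome (cis / coupling).

cis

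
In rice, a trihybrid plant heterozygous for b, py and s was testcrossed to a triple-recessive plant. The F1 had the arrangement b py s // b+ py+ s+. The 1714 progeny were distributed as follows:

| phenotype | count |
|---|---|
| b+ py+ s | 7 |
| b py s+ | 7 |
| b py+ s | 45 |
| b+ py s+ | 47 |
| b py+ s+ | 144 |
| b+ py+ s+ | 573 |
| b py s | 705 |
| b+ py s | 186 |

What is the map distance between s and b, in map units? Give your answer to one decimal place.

The two rarest classes, b py s+ and b+ py+ s, are the double crossovers. Comparing them with the parentals, only the s allele has switched, so s is the middle locus and the order is py – s – b.
Crossovers in the s–b interval produce the single-crossover classes b+ py s and b py+ s+ (186 + 144 = 330) plus the double crossovers (14).
RF(s–b) = (330 + 14) / 1714 = 344/1714 = 0.2007 → 20.1 map units.

20.1 map units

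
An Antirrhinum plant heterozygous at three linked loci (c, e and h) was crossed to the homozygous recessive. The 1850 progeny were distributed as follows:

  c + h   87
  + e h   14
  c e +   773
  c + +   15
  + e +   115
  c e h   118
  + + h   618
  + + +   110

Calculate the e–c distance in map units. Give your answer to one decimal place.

The two most frequent reciprocal classes, c e + and + + h, are the parental types, so the F1 was c e + / + + h.
The two rarest classes, c + + and + e h, are the double crossovers. Comparing them with the parentals, only the e allele has switched, so e is the middle locus and the order is c – e – h.
Crossovers in the c–e interval produce the single-crossover classes + e + and c + h (115 + 87 = 202) plus the double crossovers (29).
RF(c–e) = (202 + 29) / 1850 = 231/1850 = 0.1249 → 12.5 map units.

12.5 map units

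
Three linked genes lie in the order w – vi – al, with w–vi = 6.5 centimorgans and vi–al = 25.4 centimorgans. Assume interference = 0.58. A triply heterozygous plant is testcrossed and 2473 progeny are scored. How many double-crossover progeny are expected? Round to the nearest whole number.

Map distances give recombination frequencies of 0.065 and 0.254 for the two intervals.
With interference 0.58 (so coincidence = 0.42), expected double-crossover frequency = 0.065 × 0.254 × 0.42 = 0.00693.
Expected number = 0.00693 × 2473 = 17.15 ≈ 17.

17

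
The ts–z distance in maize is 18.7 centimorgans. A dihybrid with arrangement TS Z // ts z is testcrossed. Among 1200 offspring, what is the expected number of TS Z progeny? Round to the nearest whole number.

488

A map distance of 18.7 centimorgans corresponds to a recombination frequency of 0.187.
The F1 is TS Z / ts z, so TS Z is a parental gamete class with expected frequency (1 − r)/2 = 0.813/2 = 0.4065.
Expected number = 0.4065 × 1200 = 487.80 ≈ 488.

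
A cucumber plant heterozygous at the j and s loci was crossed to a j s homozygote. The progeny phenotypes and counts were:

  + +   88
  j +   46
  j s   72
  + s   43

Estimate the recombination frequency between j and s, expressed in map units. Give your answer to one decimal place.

The two most frequent classes, + + (88) and j s (72), are the parental types, so the F1 was + + / j s.
The recombinant classes are + s and j +: 43 + 46 = 89.
Recombination frequency = 89/249 = 0.3574 ≈ 35.7%, i.e. 35.7 map units.

35.7 map units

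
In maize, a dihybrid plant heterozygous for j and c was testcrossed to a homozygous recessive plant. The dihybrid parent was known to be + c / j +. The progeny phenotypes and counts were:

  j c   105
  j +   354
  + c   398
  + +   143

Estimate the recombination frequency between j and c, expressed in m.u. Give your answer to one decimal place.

The recombinant classes are + + and j c: 143 + 105 = 248.
Recombination frequency = 248/1000 = 0.2480 ≈ 24.8%, i.e. 24.8 m.u.

24.8 m.u.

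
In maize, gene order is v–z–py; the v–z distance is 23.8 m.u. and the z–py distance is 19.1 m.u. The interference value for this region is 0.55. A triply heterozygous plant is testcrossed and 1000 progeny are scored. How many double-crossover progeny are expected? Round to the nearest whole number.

20

Map distances give recombination frequencies of 0.238 and 0.191 for the two intervals.
With interference 0.55 (so coincidence = 0.45), expected double-crossover frequency = 0.238 × 0.191 × 0.45 = 0.02046.
Expected number = 0.02046 × 1000 = 20.46 ≈ 20.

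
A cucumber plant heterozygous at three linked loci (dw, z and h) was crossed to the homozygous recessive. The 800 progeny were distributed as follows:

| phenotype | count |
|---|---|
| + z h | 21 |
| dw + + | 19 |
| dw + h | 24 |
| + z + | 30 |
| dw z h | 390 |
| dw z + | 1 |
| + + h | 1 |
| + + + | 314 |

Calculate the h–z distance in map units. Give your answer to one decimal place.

7.0 map units

The two most frequent reciprocal classes, dw z h and + + +, are the parental types, so the F1 was dw z h / + + +.
The two rarest classes, dw z + and + + h, are the double crossovers. Comparing them with the parentals, only the h allele has switched, so h is the middle locus and the order is z – h – dw.
Crossovers in the z–h interval produce the single-crossover classes dw + h and + z + (24 + 30 = 54) plus the double crossovers (2).
RF(z–h) = (54 + 2) / 800 = 56/800 = 0.0700 → 7.0 map units.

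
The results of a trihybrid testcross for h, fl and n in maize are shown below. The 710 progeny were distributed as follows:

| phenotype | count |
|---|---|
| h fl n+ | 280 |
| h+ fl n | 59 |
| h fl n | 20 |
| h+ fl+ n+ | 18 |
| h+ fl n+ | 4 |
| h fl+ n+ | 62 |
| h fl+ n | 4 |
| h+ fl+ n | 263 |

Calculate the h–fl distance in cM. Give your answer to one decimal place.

The two most frequent reciprocal classes, h+ fl+ n and h fl n+, are the parental types, so the F1 was h+ fl+ n / h fl n+.
The two rarest classes, h fl+ n and h+ fl n+, are the double crossovers. Comparing them with the parentals, only the h allele has switched, so h is the middle locus and the order is fl – h – n.
Crossovers in the fl–h interval produce the single-crossover classes h+ fl n and h fl+ n+ (59 + 62 = 121) plus the double crossovers (8).
RF(fl–h) = (121 + 8) / 710 = 129/710 = 0.1817 → 18.2 cM.

18.2 cM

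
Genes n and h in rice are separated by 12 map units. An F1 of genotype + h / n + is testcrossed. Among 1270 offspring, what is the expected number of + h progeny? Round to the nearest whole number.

A map distance of 12 map units corresponds to a recombination frequency of 0.120.
The F1 is + h / n +, so + h is a parental gamete class with expected frequency (1 − r)/2 = 0.880/2 = 0.4400.
Expected number = 0.4400 × 1270 = 558.80 ≈ 559.

559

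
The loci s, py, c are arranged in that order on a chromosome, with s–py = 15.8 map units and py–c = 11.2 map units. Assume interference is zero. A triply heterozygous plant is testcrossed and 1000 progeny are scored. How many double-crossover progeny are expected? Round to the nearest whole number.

18

Map distances give recombination frequencies of 0.158 and 0.112 for the two intervals.
With no interference, expected double-crossover frequency = 0.158 × 0.112 = 0.01770.
Expected number = 0.01770 × 1000 = 17.70 ≈ 18.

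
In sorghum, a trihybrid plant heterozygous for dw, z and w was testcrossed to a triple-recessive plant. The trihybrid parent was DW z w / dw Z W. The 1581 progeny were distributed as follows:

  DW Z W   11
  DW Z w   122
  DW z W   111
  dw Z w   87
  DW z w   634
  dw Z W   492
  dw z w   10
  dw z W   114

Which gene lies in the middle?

dw

The two rarest classes, dw z w and DW Z W, are the double crossovers. Comparing them with the parentals, only the dw allele has switched, so dw is the middle locus and the order is z – dw – w.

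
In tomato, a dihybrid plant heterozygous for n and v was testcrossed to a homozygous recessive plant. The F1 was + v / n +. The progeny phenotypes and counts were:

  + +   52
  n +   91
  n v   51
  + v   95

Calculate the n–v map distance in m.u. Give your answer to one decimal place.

The recombinant classes are + + and n v: 52 + 51 = 103.
Recombination frequency = 103/289 = 0.3564 ≈ 35.6%, i.e. 35.6 m.u.

35.6 m.u.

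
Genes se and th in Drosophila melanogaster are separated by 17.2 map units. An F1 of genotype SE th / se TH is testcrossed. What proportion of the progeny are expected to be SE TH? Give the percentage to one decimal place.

8.6%

A map distance of 17.2 map units corresponds to a recombination frequency of 0.172.
The F1 is SE th / se TH, so SE TH is a recombinant gamete class with expected frequency r/2 = 0.172/2 = 0.0860.
That is 0.0860 = 8.6% of the progeny.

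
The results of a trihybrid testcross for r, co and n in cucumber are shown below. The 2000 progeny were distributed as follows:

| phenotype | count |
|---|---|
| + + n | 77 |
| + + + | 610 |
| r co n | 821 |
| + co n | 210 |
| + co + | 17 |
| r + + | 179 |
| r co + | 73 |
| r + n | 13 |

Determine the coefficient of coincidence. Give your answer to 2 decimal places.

0.80

The two most frequent reciprocal classes, r co n and + + +, are the parental types, so the F1 was r co n / + + +.
The two rarest classes, r + n and + co +, are the double crossovers. Comparing them with the parentals, only the co allele has switched, so co is the middle locus and the order is r – co – n.
r–co: (389 + 30)/2000 = 0.2095; co–n: (150 + 30)/2000 = 0.0900.
Expected DCO frequency = 0.2095 × 0.0900 ≈ 0.01886; observed = 30/2000 ≈ 0.01500.
Coefficient of coincidence = 0.01500/0.01886 ≈ 0.80.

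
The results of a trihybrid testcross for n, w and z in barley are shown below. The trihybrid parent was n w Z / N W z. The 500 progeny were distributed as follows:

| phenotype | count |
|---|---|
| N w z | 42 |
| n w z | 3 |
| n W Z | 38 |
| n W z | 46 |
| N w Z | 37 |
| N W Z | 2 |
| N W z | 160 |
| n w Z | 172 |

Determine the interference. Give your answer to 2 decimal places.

The two rarest classes, n w z and N W Z, are the double crossovers. Comparing them with the parentals, only the z allele has switched, so z is the middle locus and the order is w – z – n.
w–z: (80 + 5)/500 = 0.1700; z–n: (83 + 5)/500 = 0.1760.
Expected DCO frequency = 0.1700 × 0.1760 ≈ 0.02992; observed = 5/500 ≈ 0.01000.
Coefficient of coincidence = 0.01000/0.02992 ≈ 0.33; interference = 1 − 0.33 = 0.67.

0.67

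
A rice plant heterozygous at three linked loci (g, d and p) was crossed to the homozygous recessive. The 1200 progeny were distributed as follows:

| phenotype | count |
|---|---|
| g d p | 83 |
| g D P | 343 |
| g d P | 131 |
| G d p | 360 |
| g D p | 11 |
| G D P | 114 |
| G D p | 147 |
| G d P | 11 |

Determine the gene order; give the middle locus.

p

The two most frequent reciprocal classes, G d p and g D P, are the parental types, so the F1 was G d p / g D P.
The two rarest classes, G d P and g D p, are the double crossovers. Comparing them with the parentals, only the p allele has switched, so p is the middle locus and the order is g – p – d.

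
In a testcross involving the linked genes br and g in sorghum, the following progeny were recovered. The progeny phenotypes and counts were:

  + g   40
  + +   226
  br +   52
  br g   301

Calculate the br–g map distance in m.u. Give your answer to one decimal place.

The two most frequent classes, + + (226) and br g (301), are the parental types, so the F1 was + + / br g.
The recombinant classes are + g and br +: 40 + 52 = 92.
Recombination frequency = 92/619 = 0.1486 ≈ 14.9%, i.e. 14.9 m.u.

14.9 m.u.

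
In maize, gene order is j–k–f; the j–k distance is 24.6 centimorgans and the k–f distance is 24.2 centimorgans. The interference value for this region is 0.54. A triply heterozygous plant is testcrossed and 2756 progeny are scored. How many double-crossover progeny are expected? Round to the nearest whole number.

Map distances give recombination frequencies of 0.246 and 0.242 for the two intervals.
With interference 0.54 (so coincidence = 0.46), expected double-crossover frequency = 0.246 × 0.242 × 0.46 = 0.02738.
Expected number = 0.02738 × 2756 = 75.47 ≈ 75.

75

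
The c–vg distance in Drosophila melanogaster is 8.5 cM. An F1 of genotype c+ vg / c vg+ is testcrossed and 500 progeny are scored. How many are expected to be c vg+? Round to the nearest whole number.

A map distance of 8.5 cM corresponds to a recombination frequency of 0.085.
The F1 is c+ vg / c vg+, so c vg+ is a parental gamete class with expected frequency (1 − r)/2 = 0.915/2 = 0.4575.
Expected number = 0.4575 × 500 = 228.75 ≈ 229.

229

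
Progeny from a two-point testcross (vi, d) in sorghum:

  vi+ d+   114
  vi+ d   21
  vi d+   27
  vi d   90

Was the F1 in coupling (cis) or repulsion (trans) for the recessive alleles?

cis

The two most frequent classes are vi+ d+ (114) and vi d (90); these are the parental (non-recombinant) types.
So the F1 carried vi+ d+ on one chromosome and vi d on the other — the recessive alleles are on the same chromosome (cis / coupling).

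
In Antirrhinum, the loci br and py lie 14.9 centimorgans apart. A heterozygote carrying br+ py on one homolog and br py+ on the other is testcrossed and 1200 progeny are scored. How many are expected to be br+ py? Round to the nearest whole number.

511

A map distance of 14.9 centimorgans corresponds to a recombination frequency of 0.149.
The F1 is br+ py / br py+, so br+ py is a parental gamete class with expected frequency (1 − r)/2 = 0.851/2 = 0.4255.
Expected number = 0.4255 × 1200 = 510.60 ≈ 511.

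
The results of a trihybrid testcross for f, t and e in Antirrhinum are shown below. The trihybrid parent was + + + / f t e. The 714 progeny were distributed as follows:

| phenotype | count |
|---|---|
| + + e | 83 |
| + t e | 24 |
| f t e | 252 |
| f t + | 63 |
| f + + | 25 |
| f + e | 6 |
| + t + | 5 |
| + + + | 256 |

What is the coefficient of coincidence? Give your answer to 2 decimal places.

The two rarest classes, + t + and f + e, are the double crossovers. Comparing them with the parentals, only the t allele has switched, so t is the middle locus and the order is e – t – f.
e–t: (146 + 11)/714 = 0.2199; t–f: (49 + 11)/714 = 0.0840.
Expected DCO frequency = 0.2199 × 0.0840 ≈ 0.01847; observed = 11/714 ≈ 0.01541.
Coefficient of coincidence = 0.01541/0.01847 ≈ 0.83.

0.83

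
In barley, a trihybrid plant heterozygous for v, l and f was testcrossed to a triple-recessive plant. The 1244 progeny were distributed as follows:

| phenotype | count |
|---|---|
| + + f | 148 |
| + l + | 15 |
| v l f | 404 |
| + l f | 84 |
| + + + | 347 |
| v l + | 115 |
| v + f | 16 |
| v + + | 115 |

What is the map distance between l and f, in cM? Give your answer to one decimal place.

The two most frequent reciprocal classes, + + + and v l f, are the parental types, so the F1 was + + + / v l f.
The two rarest classes, + l + and v + f, are the double crossovers. Comparing them with the parentals, only the l allele has switched, so l is the middle locus and the order is f – l – v.
Crossovers in the f–l interval produce the single-crossover classes + + f and v l + (148 + 115 = 263) plus the double crossovers (31).
RF(f–l) = (263 + 31) / 1244 = 294/1244 = 0.2363 → 23.6 cM.

23.6 cM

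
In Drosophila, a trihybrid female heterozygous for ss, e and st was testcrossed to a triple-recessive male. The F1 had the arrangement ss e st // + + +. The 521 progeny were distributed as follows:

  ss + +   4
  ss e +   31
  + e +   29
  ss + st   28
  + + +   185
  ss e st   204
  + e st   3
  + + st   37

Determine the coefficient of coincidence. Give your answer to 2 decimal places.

0.76

The two rarest classes, + e st and ss + +, are the double crossovers. Comparing them with the parentals, only the ss allele has switched, so ss is the middle locus and the order is st – ss – e.
st–ss: (68 + 7)/521 = 0.1440; ss–e: (57 + 7)/521 = 0.1228.
Expected DCO frequency = 0.1440 × 0.1228 ≈ 0.01768; observed = 7/521 ≈ 0.01344.
Coefficient of coincidence = 0.01344/0.01768 ≈ 0.76.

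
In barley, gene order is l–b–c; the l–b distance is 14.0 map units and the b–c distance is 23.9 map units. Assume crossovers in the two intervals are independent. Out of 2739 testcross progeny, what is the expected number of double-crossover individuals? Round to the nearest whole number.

92

Map distances give recombination frequencies of 0.140 and 0.239 for the two intervals.
With no interference, expected double-crossover frequency = 0.140 × 0.239 = 0.03346.
Expected number = 0.03346 × 2739 = 91.65 ≈ 92.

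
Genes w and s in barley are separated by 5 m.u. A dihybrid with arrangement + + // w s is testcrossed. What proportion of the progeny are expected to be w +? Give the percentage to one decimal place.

A map distance of 5 m.u. corresponds to a recombination frequency of 0.050.
The F1 is + + / w s, so w + is a recombinant gamete class with expected frequency r/2 = 0.050/2 = 0.0250.
That is 0.0250 = 2.5% of the progeny.

2.5%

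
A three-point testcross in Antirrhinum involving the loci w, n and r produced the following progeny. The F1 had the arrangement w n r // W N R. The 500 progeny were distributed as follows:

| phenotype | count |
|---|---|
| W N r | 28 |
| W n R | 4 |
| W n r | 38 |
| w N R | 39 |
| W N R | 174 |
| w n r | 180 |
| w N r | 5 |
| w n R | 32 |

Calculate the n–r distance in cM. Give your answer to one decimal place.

The two rarest classes, w N r and W n R, are the double crossovers. Comparing them with the parentals, only the n allele has switched, so n is the middle locus and the order is w – n – r.
Crossovers in the n–r interval produce the single-crossover classes w n R and W N r (32 + 28 = 60) plus the double crossovers (9).
RF(n–r) = (60 + 9) / 500 = 69/500 = 0.1380 → 13.8 cM.

13.8 cM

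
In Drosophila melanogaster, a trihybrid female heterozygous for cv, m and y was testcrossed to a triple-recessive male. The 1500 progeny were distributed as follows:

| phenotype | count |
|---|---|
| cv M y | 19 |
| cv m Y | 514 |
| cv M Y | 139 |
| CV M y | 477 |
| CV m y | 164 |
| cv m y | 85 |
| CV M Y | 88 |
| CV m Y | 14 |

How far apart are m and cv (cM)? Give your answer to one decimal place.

The two most frequent reciprocal classes, cv m Y and CV M y, are the parental types, so the F1 was cv m Y / CV M y.
The two rarest classes, CV m Y and cv M y, are the double crossovers. Comparing them with the parentals, only the cv allele has switched, so cv is the middle locus and the order is m – cv – y.
Crossovers in the m–cv interval produce the single-crossover classes cv M Y and CV m y (139 + 164 = 303) plus the double crossovers (33).
RF(m–cv) = (303 + 33) / 1500 = 336/1500 = 0.2240 → 22.4 cM.

22.4 cM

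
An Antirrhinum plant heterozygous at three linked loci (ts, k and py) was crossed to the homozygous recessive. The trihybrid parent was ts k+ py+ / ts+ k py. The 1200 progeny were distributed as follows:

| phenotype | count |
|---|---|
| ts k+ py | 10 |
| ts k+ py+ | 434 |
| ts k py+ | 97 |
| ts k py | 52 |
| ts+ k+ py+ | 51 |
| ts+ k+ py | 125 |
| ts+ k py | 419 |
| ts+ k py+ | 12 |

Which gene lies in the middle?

py

The two rarest classes, ts k+ py and ts+ k py+, are the double crossovers. Comparing them with the parentals, only the py allele has switched, so py is the middle locus and the order is k – py – ts.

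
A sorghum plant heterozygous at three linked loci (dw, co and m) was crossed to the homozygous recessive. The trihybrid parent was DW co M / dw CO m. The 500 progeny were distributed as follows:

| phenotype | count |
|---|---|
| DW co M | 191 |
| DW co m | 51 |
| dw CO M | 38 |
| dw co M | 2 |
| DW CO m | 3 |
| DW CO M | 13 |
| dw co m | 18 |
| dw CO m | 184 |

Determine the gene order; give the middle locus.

dw

The two rarest classes, dw co M and DW CO m, are the double crossovers. Comparing them with the parentals, only the dw allele has switched, so dw is the middle locus and the order is m – dw – co.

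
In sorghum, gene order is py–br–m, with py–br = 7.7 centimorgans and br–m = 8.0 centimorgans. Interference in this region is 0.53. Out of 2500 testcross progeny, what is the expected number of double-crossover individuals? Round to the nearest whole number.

Map distances give recombination frequencies of 0.077 and 0.080 for the two intervals.
With interference 0.53 (so coincidence = 0.47), expected double-crossover frequency = 0.077 × 0.080 × 0.47 = 0.00290.
Expected number = 0.00290 × 2500 = 7.24 ≈ 7.

7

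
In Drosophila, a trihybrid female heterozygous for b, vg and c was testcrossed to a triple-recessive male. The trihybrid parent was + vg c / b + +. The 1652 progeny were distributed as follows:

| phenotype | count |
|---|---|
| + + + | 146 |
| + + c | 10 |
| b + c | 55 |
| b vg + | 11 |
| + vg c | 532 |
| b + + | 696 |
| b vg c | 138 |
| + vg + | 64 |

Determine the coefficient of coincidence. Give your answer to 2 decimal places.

The two rarest classes, + + c and b vg +, are the double crossovers. Comparing them with the parentals, only the vg allele has switched, so vg is the middle locus and the order is c – vg – b.
c–vg: (119 + 21)/1652 = 0.0847; vg–b: (284 + 21)/1652 = 0.1846.
Expected DCO frequency = 0.0847 × 0.1846 ≈ 0.01564; observed = 21/1652 ≈ 0.01271.
Coefficient of coincidence = 0.01271/0.01564 ≈ 0.81.

0.81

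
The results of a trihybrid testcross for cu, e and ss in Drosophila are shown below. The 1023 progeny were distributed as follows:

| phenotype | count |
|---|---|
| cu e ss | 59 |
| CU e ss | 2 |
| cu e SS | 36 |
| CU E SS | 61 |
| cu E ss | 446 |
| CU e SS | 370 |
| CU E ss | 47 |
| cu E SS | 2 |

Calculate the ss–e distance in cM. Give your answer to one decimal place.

12.1 cM

The two most frequent reciprocal classes, cu E ss and CU e SS, are the parental types, so the F1 was cu E ss / CU e SS.
The two rarest classes, cu E SS and CU e ss, are the double crossovers. Comparing them with the parentals, only the ss allele has switched, so ss is the middle locus and the order is cu – ss – e.
Crossovers in the ss–e interval produce the single-crossover classes cu e ss and CU E SS (59 + 61 = 120) plus the double crossovers (4).
RF(ss–e) = (120 + 4) / 1023 = 124/1023 = 0.1212 → 12.1 cM.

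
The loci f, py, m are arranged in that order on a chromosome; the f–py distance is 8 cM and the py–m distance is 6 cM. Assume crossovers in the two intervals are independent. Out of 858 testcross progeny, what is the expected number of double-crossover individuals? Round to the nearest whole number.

Map distances give recombination frequencies of 0.080 and 0.060 for the two intervals.
With no interference, expected double-crossover frequency = 0.080 × 0.060 = 0.00480.
Expected number = 0.00480 × 858 = 4.12 ≈ 4.

4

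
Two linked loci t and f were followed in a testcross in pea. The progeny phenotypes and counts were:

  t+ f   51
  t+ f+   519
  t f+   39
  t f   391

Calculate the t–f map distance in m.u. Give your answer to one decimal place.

The two most frequent classes, t+ f+ (519) and t f (391), are the parental types, so the F1 was t+ f+ / t f.
The recombinant classes are t+ f and t f+: 51 + 39 = 90.
Recombination frequency = 90/1000 = 0.0900 ≈ 9.0%, i.e. 9.0 m.u.

9.0 m.u.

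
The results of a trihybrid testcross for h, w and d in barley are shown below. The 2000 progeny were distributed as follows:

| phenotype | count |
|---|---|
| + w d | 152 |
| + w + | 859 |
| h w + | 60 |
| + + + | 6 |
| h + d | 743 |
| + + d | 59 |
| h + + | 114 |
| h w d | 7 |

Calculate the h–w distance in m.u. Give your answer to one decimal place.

6.6 m.u.

The two most frequent reciprocal classes, h + d and + w +, are the parental types, so the F1 was h + d / + w +.
The two rarest classes, h w d and + + +, are the double crossovers. Comparing them with the parentals, only the w allele has switched, so w is the middle locus and the order is h – w – d.
Crossovers in the h–w interval produce the single-crossover classes + + d and h w + (59 + 60 = 119) plus the double crossovers (13).
RF(h–w) = (119 + 13) / 2000 = 132/2000 = 0.0660 → 6.6 m.u.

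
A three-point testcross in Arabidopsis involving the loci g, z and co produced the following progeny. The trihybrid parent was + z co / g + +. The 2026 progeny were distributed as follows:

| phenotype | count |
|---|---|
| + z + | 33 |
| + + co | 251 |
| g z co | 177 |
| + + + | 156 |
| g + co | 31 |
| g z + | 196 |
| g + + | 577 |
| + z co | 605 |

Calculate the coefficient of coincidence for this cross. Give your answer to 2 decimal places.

0.64

The two rarest classes, + z + and g + co, are the double crossovers. Comparing them with the parentals, only the co allele has switched, so co is the middle locus and the order is z – co – g.
z–co: (447 + 64)/2026 = 0.2522; co–g: (333 + 64)/2026 = 0.1960.
Expected DCO frequency = 0.2522 × 0.1960 ≈ 0.04943; observed = 64/2026 ≈ 0.03159.
Coefficient of coincidence = 0.03159/0.04943 ≈ 0.64.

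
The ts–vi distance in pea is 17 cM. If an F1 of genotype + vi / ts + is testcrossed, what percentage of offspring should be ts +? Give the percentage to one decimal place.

41.5%

A map distance of 17 cM corresponds to a recombination frequency of 0.170.
The F1 is + vi / ts +, so ts + is a parental gamete class with expected frequency (1 − r)/2 = 0.830/2 = 0.4150.
That is 0.4150 = 41.5% of the progeny.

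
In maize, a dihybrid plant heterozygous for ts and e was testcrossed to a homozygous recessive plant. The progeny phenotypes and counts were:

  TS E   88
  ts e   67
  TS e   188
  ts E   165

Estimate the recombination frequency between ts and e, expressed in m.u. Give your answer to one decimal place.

The two most frequent classes, TS e (188) and ts E (165), are the parental types, so the F1 was TS e / ts E.
The recombinant classes are TS E and ts e: 88 + 67 = 155.
Recombination frequency = 155/508 = 0.3051 ≈ 30.5%, i.e. 30.5 m.u.

30.5 m.u.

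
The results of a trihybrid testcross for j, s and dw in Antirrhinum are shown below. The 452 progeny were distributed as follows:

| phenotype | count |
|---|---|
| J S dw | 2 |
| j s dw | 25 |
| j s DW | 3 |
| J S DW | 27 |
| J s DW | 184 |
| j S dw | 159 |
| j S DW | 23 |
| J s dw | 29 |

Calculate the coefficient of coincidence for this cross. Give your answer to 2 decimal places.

0.70

The two most frequent reciprocal classes, j S dw and J s DW, are the parental types, so the F1 was j S dw / J s DW.
The two rarest classes, J S dw and j s DW, are the double crossovers. Comparing them with the parentals, only the j allele has switched, so j is the middle locus and the order is dw – j – s.
dw–j: (52 + 5)/452 = 0.1261; j–s: (52 + 5)/452 = 0.1261.
Expected DCO frequency = 0.1261 × 0.1261 ≈ 0.01590; observed = 5/452 ≈ 0.01106.
Coefficient of coincidence = 0.01106/0.01590 ≈ 0.70.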